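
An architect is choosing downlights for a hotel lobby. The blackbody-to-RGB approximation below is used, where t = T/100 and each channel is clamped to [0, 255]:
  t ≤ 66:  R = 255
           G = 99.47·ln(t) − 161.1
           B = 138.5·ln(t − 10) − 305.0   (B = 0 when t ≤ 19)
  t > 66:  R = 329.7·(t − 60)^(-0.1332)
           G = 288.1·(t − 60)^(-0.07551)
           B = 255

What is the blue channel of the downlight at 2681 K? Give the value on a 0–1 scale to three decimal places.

t = 2681/100 = 26.81; the t ≤ 66 branch applies.
B = 138.5·ln(26.81 − 10) − 305.0 = 138.5·ln 16.81 − 305.0 = 138.5·2.8220 − 305.0 = 85.843.
On a 0–1 scale: 85.843/255 = 0.3366 → 0.337.

0.337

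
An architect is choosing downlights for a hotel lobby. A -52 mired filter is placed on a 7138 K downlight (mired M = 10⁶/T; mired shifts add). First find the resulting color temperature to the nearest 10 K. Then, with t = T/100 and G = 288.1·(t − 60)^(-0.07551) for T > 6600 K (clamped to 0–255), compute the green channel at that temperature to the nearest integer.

M_in = 10⁶/7138 = 140.10; M_out = 140.10 + (-52) = 88.10.
T_out = 10⁶/88.10 = 11351.3 K → 11350 K; t = 113.5.
G = 288.1·(113.5 − 60)^(-0.07551) = 288.1·53.5^(-0.07551) = 288.1·0.74044 = 213.322.
Rounded: 213.

213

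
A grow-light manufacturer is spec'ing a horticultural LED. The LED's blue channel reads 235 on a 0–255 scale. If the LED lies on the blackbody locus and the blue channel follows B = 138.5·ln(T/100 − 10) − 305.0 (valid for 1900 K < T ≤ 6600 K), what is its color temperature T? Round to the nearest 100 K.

ln(t − 10) = (235 + 305.0) / 138.5 = 3.8989.
t − 10 = e^3.8989 = 49.349, so t = 59.349.
T = 100·t = 5935 K → 5900 K to the nearest 100 K.

5900 K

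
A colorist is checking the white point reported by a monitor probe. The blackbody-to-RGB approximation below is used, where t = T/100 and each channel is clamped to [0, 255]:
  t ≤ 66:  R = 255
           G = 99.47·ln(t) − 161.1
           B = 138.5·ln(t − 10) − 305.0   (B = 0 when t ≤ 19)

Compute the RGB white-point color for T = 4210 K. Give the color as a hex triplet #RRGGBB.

t = 4210/100 = 42.1; the t ≤ 66 branch applies.
R = 255 by definition for t ≤ 66.
G = 99.47·ln 42.1 − 161.1 = 99.47·3.7400 − 161.1 = 210.923.
B = 138.5·ln(42.1 − 10) − 305.0 = 138.5·ln 32.1 − 305.0 = 138.5·3.4689 − 305.0 = 175.437.
Rounded: (255, 211, 175).
In hex: #FFD3AF.

#FFD3AF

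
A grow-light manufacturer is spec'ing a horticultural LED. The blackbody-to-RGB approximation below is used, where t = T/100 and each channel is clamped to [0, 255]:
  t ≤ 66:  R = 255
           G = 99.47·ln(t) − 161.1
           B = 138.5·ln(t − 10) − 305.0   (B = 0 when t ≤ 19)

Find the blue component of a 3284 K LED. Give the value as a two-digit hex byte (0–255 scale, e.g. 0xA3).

t = 3284/100 = 32.84; the t ≤ 66 branch applies.
B = 138.5·ln(32.84 − 10) − 305.0 = 138.5·ln 22.84 − 305.0 = 138.5·3.1285 − 305.0 = 128.299.
Rounded: 128; in hex, 0x80.

0x80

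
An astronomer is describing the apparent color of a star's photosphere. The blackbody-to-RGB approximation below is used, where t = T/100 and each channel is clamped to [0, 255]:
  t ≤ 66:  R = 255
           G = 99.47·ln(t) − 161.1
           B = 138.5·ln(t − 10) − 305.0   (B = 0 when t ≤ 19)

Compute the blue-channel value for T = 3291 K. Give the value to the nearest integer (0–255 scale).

t = 3291/100 = 32.91; the t ≤ 66 branch applies.
B = 138.5·ln(32.91 − 10) − 305.0 = 138.5·ln 22.91 − 305.0 = 138.5·3.1316 − 305.0 = 128.723.
Rounded: 129.

129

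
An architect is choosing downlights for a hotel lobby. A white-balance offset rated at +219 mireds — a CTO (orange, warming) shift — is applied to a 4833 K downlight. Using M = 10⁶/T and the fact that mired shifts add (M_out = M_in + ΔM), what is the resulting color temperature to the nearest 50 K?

2350 K

M_in = 10⁶/4833 = 206.91 mireds.
M_out = 206.91 + (+219) = 425.91 mireds.
T_out = 10⁶/425.91 = 2347.9 K → 2350 K.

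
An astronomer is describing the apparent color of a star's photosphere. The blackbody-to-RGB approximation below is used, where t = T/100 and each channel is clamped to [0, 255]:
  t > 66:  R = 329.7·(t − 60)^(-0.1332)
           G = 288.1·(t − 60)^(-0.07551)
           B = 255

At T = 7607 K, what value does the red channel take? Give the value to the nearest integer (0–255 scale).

t = 7607/100 = 76.07; the t > 66 branch applies.
R = 329.7·(76.07 − 60)^(-0.1332) = 329.7·16.07^(-0.1332) = 329.7·0.69081 = 227.760.
Rounded: 228.

228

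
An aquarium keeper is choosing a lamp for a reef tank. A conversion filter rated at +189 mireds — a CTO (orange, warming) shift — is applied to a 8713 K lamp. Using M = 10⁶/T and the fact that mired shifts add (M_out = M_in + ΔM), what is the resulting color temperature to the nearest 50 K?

3300 K

M_in = 10⁶/8713 = 114.77 mireds.
M_out = 114.77 + (+189) = 303.77 mireds.
T_out = 10⁶/303.77 = 3292.0 K → 3300 K.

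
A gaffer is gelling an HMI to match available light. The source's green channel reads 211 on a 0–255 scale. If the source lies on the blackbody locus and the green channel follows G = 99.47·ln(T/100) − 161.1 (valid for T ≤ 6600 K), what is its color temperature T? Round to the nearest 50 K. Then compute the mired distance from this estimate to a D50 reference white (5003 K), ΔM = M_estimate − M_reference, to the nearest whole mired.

+38 mireds

ln t = (211 + 161.1) / 99.47 = 3.7408.
t = e^3.7408 = 42.133.
T = 100·t = 4213 K → 4200 K to the nearest 50 K.
M_estimate = 10⁶/4200 = 238.10; M_reference = 10⁶/5003 = 199.88.
ΔM = 238.10 − 199.88 = 38.22 → +38 mireds.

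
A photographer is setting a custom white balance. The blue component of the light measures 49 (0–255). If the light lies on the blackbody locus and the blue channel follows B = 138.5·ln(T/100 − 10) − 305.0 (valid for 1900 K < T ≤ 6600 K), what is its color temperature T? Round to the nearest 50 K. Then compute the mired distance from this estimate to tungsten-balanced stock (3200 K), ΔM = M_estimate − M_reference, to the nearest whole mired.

ln(t − 10) = (49 + 305.0) / 138.5 = 2.5560.
t − 10 = e^2.5560 = 12.884, so t = 22.884.
T = 100·t = 2288 K → 2300 K to the nearest 50 K.
M_estimate = 10⁶/2300 = 434.78; M_reference = 10⁶/3200 = 312.50.
ΔM = 434.78 − 312.50 = 122.28 → +122 mireds.

+122 mireds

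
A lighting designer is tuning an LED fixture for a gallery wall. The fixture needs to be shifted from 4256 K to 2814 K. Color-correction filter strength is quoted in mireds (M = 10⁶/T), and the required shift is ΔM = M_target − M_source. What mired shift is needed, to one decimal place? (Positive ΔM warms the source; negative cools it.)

M_source = 10⁶/4256 = 234.962; M_target = 10⁶/2814 = 355.366.
ΔM = 355.366 − 234.962 = 120.404 → +120.4 mireds, a warming shift.

+120.4 mireds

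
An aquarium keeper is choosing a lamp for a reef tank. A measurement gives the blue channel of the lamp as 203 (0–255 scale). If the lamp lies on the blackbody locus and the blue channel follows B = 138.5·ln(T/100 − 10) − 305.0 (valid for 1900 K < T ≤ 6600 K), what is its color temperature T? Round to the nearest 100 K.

4900 K

ln(t − 10) = (203 + 305.0) / 138.5 = 3.6679.
t − 10 = e^3.6679 = 39.168, so t = 49.168.
T = 100·t = 4917 K → 4900 K to the nearest 100 K.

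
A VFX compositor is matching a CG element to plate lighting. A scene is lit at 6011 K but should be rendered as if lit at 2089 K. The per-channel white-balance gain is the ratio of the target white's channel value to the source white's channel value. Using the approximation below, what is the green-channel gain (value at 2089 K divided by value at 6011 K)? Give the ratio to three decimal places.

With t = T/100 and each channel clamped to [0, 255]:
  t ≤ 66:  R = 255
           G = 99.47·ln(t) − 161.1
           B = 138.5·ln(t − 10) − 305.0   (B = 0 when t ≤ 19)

0.573

At 6011 K (t = 60.11):
  G = 99.47·ln 60.11 − 161.1 = 99.47·4.0962 − 161.1 = 246.347.
At 2089 K (t = 20.89):
  G = 99.47·ln 20.89 − 161.1 = 99.47·3.0393 − 161.1 = 141.216.
Gain = 141.216 / 246.347 = 0.5732 → 0.573.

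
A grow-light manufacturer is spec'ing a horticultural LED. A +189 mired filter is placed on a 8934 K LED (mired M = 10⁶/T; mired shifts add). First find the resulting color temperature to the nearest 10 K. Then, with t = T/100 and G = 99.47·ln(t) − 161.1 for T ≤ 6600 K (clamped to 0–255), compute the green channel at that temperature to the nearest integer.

187

M_in = 10⁶/8934 = 111.93; M_out = 111.93 + (+189) = 300.93.
T_out = 10⁶/300.93 = 3323.0 K → 3320 K; t = 33.2.
G = 99.47·ln 33.2 − 161.1 = 99.47·3.5025 − 161.1 = 187.299.
Rounded: 187.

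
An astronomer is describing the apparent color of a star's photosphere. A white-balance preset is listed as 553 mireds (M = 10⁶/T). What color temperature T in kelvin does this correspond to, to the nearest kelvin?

T = 10⁶ / 553 = 1808.32 K → 1808 K.

1808 K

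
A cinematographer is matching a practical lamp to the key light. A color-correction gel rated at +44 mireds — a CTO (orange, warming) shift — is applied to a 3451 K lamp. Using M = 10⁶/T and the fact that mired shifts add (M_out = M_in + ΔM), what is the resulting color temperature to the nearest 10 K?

M_in = 10⁶/3451 = 289.77 mireds.
M_out = 289.77 + (+44) = 333.77 mireds.
T_out = 10⁶/333.77 = 2996.1 K → 3000 K.

3000 K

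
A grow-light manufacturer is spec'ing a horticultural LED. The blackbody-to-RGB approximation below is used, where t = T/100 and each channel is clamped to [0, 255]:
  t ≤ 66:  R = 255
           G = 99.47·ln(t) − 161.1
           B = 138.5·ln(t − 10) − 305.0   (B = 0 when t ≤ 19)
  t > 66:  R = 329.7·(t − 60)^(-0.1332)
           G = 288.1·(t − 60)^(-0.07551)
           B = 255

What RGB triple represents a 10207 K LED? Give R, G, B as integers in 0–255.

R=200, G=217, B=255

t = 10207/100 = 102.07; the t > 66 branch applies.
R = 329.7·(102.07 − 60)^(-0.1332) = 329.7·42.07^(-0.1332) = 329.7·0.60770 = 200.358.
G = 288.1·(102.07 − 60)^(-0.07551) = 288.1·42.07^(-0.07551) = 288.1·0.75400 = 217.229.
B = 255 by definition for t > 66.
Rounded: (200, 217, 255).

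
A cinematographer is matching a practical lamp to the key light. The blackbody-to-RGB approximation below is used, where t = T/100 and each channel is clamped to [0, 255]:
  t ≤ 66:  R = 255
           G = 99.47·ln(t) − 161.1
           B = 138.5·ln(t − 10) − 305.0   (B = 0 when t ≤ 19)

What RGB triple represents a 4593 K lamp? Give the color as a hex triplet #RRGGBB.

#FFDCBF

t = 4593/100 = 45.93; the t ≤ 66 branch applies.
R = 255 by definition for t ≤ 66.
G = 99.47·ln 45.93 − 161.1 = 99.47·3.8271 − 161.1 = 219.583.
B = 138.5·ln(45.93 − 10) − 305.0 = 138.5·ln 35.93 − 305.0 = 138.5·3.5816 − 305.0 = 191.048.
Rounded: (255, 220, 191).
In hex: #FFDCBF.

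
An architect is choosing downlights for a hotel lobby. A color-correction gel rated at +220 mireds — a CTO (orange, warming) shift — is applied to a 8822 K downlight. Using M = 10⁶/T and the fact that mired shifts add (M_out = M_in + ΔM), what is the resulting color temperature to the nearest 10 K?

3000 K

M_in = 10⁶/8822 = 113.35 mireds.
M_out = 113.35 + (+220) = 333.35 mireds.
T_out = 10⁶/333.35 = 2999.8 K → 3000 K.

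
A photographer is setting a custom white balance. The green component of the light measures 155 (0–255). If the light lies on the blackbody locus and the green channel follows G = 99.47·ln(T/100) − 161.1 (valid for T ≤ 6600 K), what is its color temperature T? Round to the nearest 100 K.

ln t = (155 + 161.1) / 99.47 = 3.1778.
t = e^3.1778 = 23.995.
T = 100·t = 2399 K → 2400 K to the nearest 100 K.

2400 K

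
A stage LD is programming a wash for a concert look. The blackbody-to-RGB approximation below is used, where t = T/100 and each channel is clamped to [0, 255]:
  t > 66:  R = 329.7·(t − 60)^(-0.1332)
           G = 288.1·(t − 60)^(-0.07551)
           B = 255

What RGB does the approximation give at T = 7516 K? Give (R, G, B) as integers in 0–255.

(230, 235, 255)

t = 7516/100 = 75.16; the t > 66 branch applies.
R = 329.7·(75.16 − 60)^(-0.1332) = 329.7·15.16^(-0.1332) = 329.7·0.69619 = 229.535.
G = 288.1·(75.16 − 60)^(-0.07551) = 288.1·15.16^(-0.07551) = 288.1·0.81441 = 234.633.
B = 255 by definition for t > 66.
Rounded: (230, 235, 255).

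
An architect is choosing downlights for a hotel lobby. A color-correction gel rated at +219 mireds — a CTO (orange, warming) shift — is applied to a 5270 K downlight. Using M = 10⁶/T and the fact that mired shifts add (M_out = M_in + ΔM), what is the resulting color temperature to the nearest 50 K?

M_in = 10⁶/5270 = 189.75 mireds.
M_out = 189.75 + (+219) = 408.75 mireds.
T_out = 10⁶/408.75 = 2446.5 K → 2450 K.

2450 K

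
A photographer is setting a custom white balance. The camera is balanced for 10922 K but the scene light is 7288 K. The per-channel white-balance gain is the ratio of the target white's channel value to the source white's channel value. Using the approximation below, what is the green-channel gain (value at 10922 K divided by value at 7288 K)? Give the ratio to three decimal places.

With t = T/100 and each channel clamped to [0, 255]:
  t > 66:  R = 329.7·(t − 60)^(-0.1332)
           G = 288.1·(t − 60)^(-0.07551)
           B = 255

0.904

At 7288 K (t = 72.88):
  G = 288.1·(72.88 − 60)^(-0.07551) = 288.1·12.88^(-0.07551) = 288.1·0.82450 = 237.538.
At 10922 K (t = 109.22):
  G = 288.1·(109.22 − 60)^(-0.07551) = 288.1·49.22^(-0.07551) = 288.1·0.74512 = 214.669.
Gain = 214.669 / 237.538 = 0.9037 → 0.904.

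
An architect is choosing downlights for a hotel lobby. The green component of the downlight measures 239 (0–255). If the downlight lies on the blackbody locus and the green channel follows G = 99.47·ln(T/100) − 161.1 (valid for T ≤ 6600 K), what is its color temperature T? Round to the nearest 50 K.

5600 K

ln t = (239 + 161.1) / 99.47 = 4.0223.
t = e^4.0223 = 55.830.
T = 100·t = 5583 K → 5600 K to the nearest 50 K.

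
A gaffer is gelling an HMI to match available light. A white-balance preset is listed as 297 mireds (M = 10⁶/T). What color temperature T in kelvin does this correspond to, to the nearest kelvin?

3367 K

T = 10⁶ / 297 = 3367.00 K → 3367 K.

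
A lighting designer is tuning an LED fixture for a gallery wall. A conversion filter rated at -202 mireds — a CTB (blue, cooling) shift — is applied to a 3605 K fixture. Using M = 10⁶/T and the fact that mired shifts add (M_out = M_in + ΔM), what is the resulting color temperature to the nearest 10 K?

M_in = 10⁶/3605 = 277.39 mireds.
M_out = 277.39 + (-202) = 75.39 mireds.
T_out = 10⁶/75.39 = 13263.9 K → 13260 K.

13260 K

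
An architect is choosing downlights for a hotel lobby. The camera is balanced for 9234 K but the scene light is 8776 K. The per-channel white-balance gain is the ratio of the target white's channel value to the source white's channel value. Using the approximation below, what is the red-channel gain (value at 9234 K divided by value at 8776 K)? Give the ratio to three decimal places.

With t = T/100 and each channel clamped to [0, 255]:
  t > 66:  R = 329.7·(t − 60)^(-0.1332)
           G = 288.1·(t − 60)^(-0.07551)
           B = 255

At 8776 K (t = 87.76):
  R = 329.7·(87.76 − 60)^(-0.1332) = 329.7·27.76^(-0.1332) = 329.7·0.64230 = 211.766.
At 9234 K (t = 92.34):
  R = 329.7·(92.34 − 60)^(-0.1332) = 329.7·32.34^(-0.1332) = 329.7·0.62937 = 207.502.
Gain = 207.502 / 211.766 = 0.9799 → 0.980.

0.980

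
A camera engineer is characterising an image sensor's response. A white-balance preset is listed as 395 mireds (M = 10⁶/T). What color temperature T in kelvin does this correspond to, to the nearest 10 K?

2530 K

T = 10⁶ / 395 = 2531.65 K → 2530 K.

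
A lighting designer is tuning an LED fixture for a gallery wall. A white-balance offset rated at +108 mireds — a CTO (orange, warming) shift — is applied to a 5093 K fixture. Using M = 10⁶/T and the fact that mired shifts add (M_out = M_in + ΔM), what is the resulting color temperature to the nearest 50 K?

M_in = 10⁶/5093 = 196.35 mireds.
M_out = 196.35 + (+108) = 304.35 mireds.
T_out = 10⁶/304.35 = 3285.7 K → 3300 K.

3300 K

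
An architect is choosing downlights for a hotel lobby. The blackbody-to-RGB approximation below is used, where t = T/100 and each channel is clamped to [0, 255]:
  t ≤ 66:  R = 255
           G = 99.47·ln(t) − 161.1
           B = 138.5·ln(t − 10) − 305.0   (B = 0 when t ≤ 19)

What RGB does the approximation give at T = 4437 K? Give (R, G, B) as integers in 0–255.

t = 4437/100 = 44.37; the t ≤ 66 branch applies.
R = 255 by definition for t ≤ 66.
G = 99.47·ln 44.37 − 161.1 = 99.47·3.7926 − 161.1 = 216.146.
B = 138.5·ln(44.37 − 10) − 305.0 = 138.5·ln 34.37 − 305.0 = 138.5·3.5372 − 305.0 = 184.900.
Rounded: (255, 216, 185).

(255, 216, 185)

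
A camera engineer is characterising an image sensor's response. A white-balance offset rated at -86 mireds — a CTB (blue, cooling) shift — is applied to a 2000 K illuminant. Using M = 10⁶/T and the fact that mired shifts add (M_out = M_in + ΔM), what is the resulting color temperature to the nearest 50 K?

M_in = 10⁶/2000 = 500.00 mireds.
M_out = 500.00 + (-86) = 414.00 mireds.
T_out = 10⁶/414.00 = 2415.5 K → 2400 K.

2400 K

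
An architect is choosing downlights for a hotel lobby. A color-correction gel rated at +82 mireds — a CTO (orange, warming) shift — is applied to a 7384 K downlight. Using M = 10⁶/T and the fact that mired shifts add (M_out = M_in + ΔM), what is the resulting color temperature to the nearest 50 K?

4600 K

M_in = 10⁶/7384 = 135.43 mireds.
M_out = 135.43 + (+82) = 217.43 mireds.
T_out = 10⁶/217.43 = 4599.2 K → 4600 K.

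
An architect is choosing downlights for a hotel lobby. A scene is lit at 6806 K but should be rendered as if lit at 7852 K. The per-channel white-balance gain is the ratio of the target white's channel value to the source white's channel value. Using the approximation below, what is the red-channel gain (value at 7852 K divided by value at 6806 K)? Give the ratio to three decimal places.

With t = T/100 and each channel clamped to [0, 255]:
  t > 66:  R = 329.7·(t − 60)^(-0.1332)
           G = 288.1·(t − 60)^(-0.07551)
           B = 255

0.895

At 6806 K (t = 68.06):
  R = 329.7·(68.06 − 60)^(-0.1332) = 329.7·8.06^(-0.1332) = 329.7·0.75731 = 249.687.
At 7852 K (t = 78.52):
  R = 329.7·(78.52 − 60)^(-0.1332) = 329.7·18.52^(-0.1332) = 329.7·0.67788 = 223.496.
Gain = 223.496 / 249.687 = 0.8951 → 0.895.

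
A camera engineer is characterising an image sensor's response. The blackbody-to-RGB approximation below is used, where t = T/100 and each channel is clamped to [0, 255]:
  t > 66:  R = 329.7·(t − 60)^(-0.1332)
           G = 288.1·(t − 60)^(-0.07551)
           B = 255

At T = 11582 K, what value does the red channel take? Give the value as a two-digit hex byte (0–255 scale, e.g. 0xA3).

0xC1

t = 11582/100 = 115.82; the t > 66 branch applies.
R = 329.7·(115.82 − 60)^(-0.1332) = 329.7·55.82^(-0.1332) = 329.7·0.58523 = 192.951.
Rounded: 193; in hex, 0xC1.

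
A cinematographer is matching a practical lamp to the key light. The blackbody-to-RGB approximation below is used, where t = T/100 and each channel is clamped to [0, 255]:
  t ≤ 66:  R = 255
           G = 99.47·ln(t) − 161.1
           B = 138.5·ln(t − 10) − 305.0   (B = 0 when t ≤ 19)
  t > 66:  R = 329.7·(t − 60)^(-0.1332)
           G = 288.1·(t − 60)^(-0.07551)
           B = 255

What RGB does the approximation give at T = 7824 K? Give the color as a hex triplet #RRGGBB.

t = 7824/100 = 78.24; the t > 66 branch applies.
R = 329.7·(78.24 − 60)^(-0.1332) = 329.7·18.24^(-0.1332) = 329.7·0.67925 = 223.950.
G = 288.1·(78.24 − 60)^(-0.07551) = 288.1·18.24^(-0.07551) = 288.1·0.80312 = 231.379.
B = 255 by definition for t > 66.
Rounded: (224, 231, 255).
In hex: #E0E7FF.

#E0E7FF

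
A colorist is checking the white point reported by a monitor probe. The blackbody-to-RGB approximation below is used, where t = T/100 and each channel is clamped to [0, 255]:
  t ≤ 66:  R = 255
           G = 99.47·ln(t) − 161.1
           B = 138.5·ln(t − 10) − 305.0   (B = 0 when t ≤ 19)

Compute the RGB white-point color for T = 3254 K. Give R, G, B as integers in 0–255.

t = 3254/100 = 32.54; the t ≤ 66 branch applies.
R = 255 by definition for t ≤ 66.
G = 99.47·ln 32.54 − 161.1 = 99.47·3.4825 − 161.1 = 185.301.
B = 138.5·ln(32.54 − 10) − 305.0 = 138.5·ln 22.54 − 305.0 = 138.5·3.1153 − 305.0 = 126.468.
Rounded: (255, 185, 126).

R=255, G=185, B=126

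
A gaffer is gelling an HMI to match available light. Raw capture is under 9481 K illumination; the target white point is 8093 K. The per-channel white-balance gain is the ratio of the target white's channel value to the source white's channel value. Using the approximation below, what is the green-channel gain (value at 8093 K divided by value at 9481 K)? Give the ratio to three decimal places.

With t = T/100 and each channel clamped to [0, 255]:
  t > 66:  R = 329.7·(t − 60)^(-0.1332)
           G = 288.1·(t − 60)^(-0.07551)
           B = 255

1.039

At 9481 K (t = 94.81):
  G = 288.1·(94.81 − 60)^(-0.07551) = 288.1·34.81^(-0.07551) = 288.1·0.76487 = 220.358.
At 8093 K (t = 80.93):
  G = 288.1·(80.93 − 60)^(-0.07551) = 288.1·20.93^(-0.07551) = 288.1·0.79482 = 228.988.
Gain = 228.988 / 220.358 = 1.0392 → 1.039.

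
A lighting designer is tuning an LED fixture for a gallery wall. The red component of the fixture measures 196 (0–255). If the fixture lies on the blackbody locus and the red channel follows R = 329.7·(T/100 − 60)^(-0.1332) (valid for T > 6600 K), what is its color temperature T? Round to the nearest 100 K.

(t − 60)^(-0.1332) = 196/329.7 = 0.59448.
t − 60 = 0.59448^(1/-0.1332) = 0.59448^(-7.508) = 49.621, so t = 109.621.
T = 100·t = 10962 K → 11000 K to the nearest 100 K.

11000 K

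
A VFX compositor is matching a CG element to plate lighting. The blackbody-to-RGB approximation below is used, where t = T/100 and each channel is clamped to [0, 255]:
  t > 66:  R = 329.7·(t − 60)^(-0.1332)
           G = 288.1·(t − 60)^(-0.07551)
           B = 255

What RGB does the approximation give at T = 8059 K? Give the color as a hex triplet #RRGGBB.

t = 8059/100 = 80.59; the t > 66 branch applies.
R = 329.7·(80.59 − 60)^(-0.1332) = 329.7·20.59^(-0.1332) = 329.7·0.66838 = 220.364.
G = 288.1·(80.59 − 60)^(-0.07551) = 288.1·20.59^(-0.07551) = 288.1·0.79580 = 229.271.
B = 255 by definition for t > 66.
Rounded: (220, 229, 255).
In hex: #DCE5FF.

#DCE5FF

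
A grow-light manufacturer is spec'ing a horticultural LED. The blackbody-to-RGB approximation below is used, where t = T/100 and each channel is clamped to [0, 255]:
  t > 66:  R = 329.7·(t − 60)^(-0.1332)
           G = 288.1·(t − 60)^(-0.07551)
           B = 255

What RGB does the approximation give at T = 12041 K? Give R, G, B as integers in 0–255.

R=191, G=211, B=255

t = 12041/100 = 120.41; the t > 66 branch applies.
R = 329.7·(120.41 − 60)^(-0.1332) = 329.7·60.41^(-0.1332) = 329.7·0.57910 = 190.930.
G = 288.1·(120.41 − 60)^(-0.07551) = 288.1·60.41^(-0.07551) = 288.1·0.73368 = 211.374.
B = 255 by definition for t > 66.
Rounded: (191, 211, 255).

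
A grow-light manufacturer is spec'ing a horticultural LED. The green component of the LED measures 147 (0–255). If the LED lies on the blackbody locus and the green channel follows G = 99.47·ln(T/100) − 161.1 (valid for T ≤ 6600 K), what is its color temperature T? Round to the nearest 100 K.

2200 K

ln t = (147 + 161.1) / 99.47 = 3.0974.
t = e^3.0974 = 22.141.
T = 100·t = 2214 K → 2200 K to the nearest 100 K.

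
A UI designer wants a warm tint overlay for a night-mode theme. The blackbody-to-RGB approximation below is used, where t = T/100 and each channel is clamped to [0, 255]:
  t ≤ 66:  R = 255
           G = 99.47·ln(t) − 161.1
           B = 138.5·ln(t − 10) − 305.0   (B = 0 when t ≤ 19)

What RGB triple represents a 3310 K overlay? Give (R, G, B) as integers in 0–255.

t = 3310/100 = 33.1; the t ≤ 66 branch applies.
R = 255 by definition for t ≤ 66.
G = 99.47·ln 33.1 − 161.1 = 99.47·3.4995 − 161.1 = 186.999.
B = 138.5·ln(33.1 − 10) − 305.0 = 138.5·ln 23.1 − 305.0 = 138.5·3.1398 − 305.0 = 129.867.
Rounded: (255, 187, 130).

(255, 187, 130)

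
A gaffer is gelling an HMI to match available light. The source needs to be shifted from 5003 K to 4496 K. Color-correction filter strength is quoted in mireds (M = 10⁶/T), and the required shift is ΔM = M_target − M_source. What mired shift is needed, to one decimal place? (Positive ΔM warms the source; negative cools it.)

M_source = 10⁶/5003 = 199.880; M_target = 10⁶/4496 = 222.420.
ΔM = 222.420 − 199.880 = 22.540 → +22.5 mireds, a warming shift.

+22.5 mireds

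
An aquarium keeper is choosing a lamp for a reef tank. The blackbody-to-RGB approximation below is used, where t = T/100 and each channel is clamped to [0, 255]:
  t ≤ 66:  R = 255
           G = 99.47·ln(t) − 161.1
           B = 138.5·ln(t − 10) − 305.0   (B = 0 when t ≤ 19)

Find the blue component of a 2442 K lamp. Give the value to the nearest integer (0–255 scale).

t = 2442/100 = 24.42; the t ≤ 66 branch applies.
B = 138.5·ln(24.42 − 10) − 305.0 = 138.5·ln 14.42 − 305.0 = 138.5·2.6686 − 305.0 = 64.603.
Rounded: 65.

65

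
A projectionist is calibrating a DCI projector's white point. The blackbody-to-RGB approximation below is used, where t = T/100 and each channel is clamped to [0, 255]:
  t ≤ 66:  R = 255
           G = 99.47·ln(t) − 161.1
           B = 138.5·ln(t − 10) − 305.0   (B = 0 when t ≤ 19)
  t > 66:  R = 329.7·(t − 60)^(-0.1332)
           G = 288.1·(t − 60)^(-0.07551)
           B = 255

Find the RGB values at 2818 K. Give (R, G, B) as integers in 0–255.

(255, 171, 97)

t = 2818/100 = 28.18; the t ≤ 66 branch applies.
R = 255 by definition for t ≤ 66.
G = 99.47·ln 28.18 − 161.1 = 99.47·3.3386 − 161.1 = 170.992.
B = 138.5·ln(28.18 − 10) − 305.0 = 138.5·ln 18.18 − 305.0 = 138.5·2.9003 − 305.0 = 96.695.
Rounded: (255, 171, 97).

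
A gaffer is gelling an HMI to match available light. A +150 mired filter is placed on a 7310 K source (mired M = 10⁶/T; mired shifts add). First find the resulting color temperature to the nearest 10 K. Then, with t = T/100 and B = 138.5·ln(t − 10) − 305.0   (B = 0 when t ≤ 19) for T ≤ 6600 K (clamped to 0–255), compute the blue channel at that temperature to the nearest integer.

M_in = 10⁶/7310 = 136.80; M_out = 136.80 + (+150) = 286.80.
T_out = 10⁶/286.80 = 3486.8 K → 3490 K; t = 34.9.
B = 138.5·ln(34.9 − 10) − 305.0 = 138.5·ln 24.9 − 305.0 = 138.5·3.2149 − 305.0 = 140.259.
Rounded: 140.

140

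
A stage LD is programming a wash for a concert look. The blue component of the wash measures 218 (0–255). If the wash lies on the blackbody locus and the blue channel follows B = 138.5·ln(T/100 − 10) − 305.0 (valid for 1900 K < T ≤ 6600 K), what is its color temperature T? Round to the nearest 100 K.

ln(t − 10) = (218 + 305.0) / 138.5 = 3.7762.
t − 10 = e^3.7762 = 43.649, so t = 53.649.
T = 100·t = 5365 K → 5400 K to the nearest 100 K.

5400 K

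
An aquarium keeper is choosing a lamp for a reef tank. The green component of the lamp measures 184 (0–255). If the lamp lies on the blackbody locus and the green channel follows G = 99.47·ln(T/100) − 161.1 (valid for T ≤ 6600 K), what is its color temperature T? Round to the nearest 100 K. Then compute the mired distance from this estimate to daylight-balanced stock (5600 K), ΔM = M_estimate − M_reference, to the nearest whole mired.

+134 mireds

ln t = (184 + 161.1) / 99.47 = 3.4694.
t = e^3.4694 = 32.117.
T = 100·t = 3212 K → 3200 K to the nearest 100 K.
M_estimate = 10⁶/3200 = 312.50; M_reference = 10⁶/5600 = 178.57.
ΔM = 312.50 − 178.57 = 133.93 → +134 mireds.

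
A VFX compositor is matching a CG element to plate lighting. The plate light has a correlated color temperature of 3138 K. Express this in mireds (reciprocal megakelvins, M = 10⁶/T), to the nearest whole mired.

319 mireds

M = 10⁶ / 3138 = 318.674 → 319 mireds.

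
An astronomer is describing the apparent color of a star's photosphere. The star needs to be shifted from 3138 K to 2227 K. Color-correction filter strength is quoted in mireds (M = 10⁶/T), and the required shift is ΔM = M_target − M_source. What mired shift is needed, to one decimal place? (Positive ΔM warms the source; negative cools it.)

M_source = 10⁶/3138 = 318.674; M_target = 10⁶/2227 = 449.035.
ΔM = 449.035 − 318.674 = 130.360 → +130.4 mireds, a warming shift.

+130.4 mireds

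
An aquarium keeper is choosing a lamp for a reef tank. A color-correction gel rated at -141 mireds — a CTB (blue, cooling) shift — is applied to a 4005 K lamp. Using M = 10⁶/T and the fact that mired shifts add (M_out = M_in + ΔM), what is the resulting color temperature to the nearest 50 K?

M_in = 10⁶/4005 = 249.69 mireds.
M_out = 249.69 + (-141) = 108.69 mireds.
T_out = 10⁶/108.69 = 9200.7 K → 9200 K.

9200 K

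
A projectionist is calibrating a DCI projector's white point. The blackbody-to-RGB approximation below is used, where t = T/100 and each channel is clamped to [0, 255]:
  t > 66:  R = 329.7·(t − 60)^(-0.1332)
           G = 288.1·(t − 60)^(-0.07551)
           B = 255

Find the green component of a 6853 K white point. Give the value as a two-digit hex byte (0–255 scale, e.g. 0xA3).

t = 6853/100 = 68.53; the t > 66 branch applies.
G = 288.1·(68.53 − 60)^(-0.07551) = 288.1·8.53^(-0.07551) = 288.1·0.85056 = 245.046.
Rounded: 245; in hex, 0xF5.

0xF5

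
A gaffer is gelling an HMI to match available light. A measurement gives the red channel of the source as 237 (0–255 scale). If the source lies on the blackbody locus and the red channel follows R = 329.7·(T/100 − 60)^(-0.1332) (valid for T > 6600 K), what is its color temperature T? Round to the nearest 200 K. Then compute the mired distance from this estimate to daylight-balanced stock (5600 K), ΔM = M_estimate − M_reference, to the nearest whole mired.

-40 mireds

(t − 60)^(-0.1332) = 237/329.7 = 0.71884.
t − 60 = 0.71884^(1/-0.1332) = 0.71884^(-7.508) = 11.922, so t = 71.922.
T = 100·t = 7192 K → 7200 K to the nearest 200 K.
M_estimate = 10⁶/7200 = 138.89; M_reference = 10⁶/5600 = 178.57.
ΔM = 138.89 − 178.57 = -39.68 → -40 mireds.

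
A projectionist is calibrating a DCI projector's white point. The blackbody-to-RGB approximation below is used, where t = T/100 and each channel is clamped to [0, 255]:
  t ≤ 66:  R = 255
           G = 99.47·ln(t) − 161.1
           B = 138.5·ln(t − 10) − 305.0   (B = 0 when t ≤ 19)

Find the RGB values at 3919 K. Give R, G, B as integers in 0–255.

t = 3919/100 = 39.19; the t ≤ 66 branch applies.
R = 255 by definition for t ≤ 66.
G = 99.47·ln 39.19 − 161.1 = 99.47·3.6684 − 161.1 = 203.798.
B = 138.5·ln(39.19 − 10) − 305.0 = 138.5·ln 29.19 − 305.0 = 138.5·3.3738 − 305.0 = 162.275.
Rounded: (255, 204, 162).

R=255, G=204, B=162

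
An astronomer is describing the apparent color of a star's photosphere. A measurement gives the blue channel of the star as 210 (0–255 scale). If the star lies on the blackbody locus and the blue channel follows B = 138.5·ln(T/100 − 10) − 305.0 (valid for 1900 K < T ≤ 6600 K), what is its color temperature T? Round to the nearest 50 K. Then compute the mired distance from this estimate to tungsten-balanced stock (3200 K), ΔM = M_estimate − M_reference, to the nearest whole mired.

-116 mireds

ln(t − 10) = (210 + 305.0) / 138.5 = 3.7184.
t − 10 = e^3.7184 = 41.199, so t = 51.199.
T = 100·t = 5120 K → 5100 K to the nearest 50 K.
M_estimate = 10⁶/5100 = 196.08; M_reference = 10⁶/3200 = 312.50.
ΔM = 196.08 − 312.50 = -116.42 → -116 mireds.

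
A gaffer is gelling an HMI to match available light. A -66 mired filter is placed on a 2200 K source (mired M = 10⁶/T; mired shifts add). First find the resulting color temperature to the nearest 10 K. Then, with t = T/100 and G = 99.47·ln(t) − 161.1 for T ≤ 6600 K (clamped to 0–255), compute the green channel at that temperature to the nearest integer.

162

M_in = 10⁶/2200 = 454.55; M_out = 454.55 + (-66) = 388.55.
T_out = 10⁶/388.55 = 2573.7 K → 2570 K; t = 25.7.
G = 99.47·ln 25.7 − 161.1 = 99.47·3.2465 − 161.1 = 161.828.
Rounded: 162.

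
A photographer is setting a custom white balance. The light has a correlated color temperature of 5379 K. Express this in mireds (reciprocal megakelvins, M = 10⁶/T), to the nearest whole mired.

186 mireds

M = 10⁶ / 5379 = 185.908 → 186 mireds.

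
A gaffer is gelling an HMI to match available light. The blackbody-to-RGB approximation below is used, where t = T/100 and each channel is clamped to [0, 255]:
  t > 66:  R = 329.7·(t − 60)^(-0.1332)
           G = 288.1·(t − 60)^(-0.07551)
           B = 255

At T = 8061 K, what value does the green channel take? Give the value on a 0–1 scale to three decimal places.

t = 8061/100 = 80.61; the t > 66 branch applies.
G = 288.1·(80.61 − 60)^(-0.07551) = 288.1·20.61^(-0.07551) = 288.1·0.79575 = 229.254.
On a 0–1 scale: 229.254/255 = 0.8990 → 0.899.

0.899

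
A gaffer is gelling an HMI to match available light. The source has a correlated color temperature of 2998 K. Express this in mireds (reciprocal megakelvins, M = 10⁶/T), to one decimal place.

333.6 mireds

M = 10⁶ / 2998 = 333.556 → 333.6 mireds.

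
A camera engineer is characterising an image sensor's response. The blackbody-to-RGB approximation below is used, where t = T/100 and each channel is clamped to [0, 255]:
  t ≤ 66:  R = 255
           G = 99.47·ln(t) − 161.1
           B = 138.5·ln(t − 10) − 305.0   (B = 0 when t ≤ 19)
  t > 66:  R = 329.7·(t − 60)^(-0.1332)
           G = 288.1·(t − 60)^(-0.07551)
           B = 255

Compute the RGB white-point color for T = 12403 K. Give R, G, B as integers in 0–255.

t = 12403/100 = 124.03; the t > 66 branch applies.
R = 329.7·(124.03 − 60)^(-0.1332) = 329.7·64.03^(-0.1332) = 329.7·0.57463 = 189.456.
G = 288.1·(124.03 − 60)^(-0.07551) = 288.1·64.03^(-0.07551) = 288.1·0.73047 = 210.447.
B = 255 by definition for t > 66.
Rounded: (189, 210, 255).

R=189, G=210, B=255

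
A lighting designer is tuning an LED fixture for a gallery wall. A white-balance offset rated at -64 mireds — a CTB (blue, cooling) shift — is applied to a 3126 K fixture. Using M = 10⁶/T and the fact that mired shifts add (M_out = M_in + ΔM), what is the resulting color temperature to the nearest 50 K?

M_in = 10⁶/3126 = 319.90 mireds.
M_out = 319.90 + (-64) = 255.90 mireds.
T_out = 10⁶/255.90 = 3907.8 K → 3900 K.

3900 K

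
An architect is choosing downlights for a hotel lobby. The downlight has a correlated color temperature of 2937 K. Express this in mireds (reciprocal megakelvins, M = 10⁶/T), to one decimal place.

M = 10⁶ / 2937 = 340.483 → 340.5 mireds.

340.5 mireds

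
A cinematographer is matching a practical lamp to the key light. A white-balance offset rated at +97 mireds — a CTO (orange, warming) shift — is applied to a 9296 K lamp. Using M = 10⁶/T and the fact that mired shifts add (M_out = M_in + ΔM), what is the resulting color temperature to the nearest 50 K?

4900 K

M_in = 10⁶/9296 = 107.57 mireds.
M_out = 107.57 + (+97) = 204.57 mireds.
T_out = 10⁶/204.57 = 4888.2 K → 4900 K.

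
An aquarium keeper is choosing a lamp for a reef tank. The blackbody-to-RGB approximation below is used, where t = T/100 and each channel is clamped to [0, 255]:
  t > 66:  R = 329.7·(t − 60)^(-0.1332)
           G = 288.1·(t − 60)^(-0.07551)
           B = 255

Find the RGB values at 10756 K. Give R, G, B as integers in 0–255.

R=197, G=215, B=255

t = 10756/100 = 107.56; the t > 66 branch applies.
R = 329.7·(107.56 − 60)^(-0.1332) = 329.7·47.56^(-0.1332) = 329.7·0.59785 = 197.111.
G = 288.1·(107.56 − 60)^(-0.07551) = 288.1·47.56^(-0.07551) = 288.1·0.74705 = 215.226.
B = 255 by definition for t > 66.
Rounded: (197, 215, 255).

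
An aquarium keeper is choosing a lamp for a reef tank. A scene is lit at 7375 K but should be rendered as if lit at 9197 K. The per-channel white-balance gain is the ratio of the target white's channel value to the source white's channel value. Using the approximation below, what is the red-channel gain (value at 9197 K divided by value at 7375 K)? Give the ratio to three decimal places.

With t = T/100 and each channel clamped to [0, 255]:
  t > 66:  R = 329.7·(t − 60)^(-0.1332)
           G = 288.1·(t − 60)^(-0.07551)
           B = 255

At 7375 K (t = 73.75):
  R = 329.7·(73.75 − 60)^(-0.1332) = 329.7·13.75^(-0.1332) = 329.7·0.70531 = 232.540.
At 9197 K (t = 91.97):
  R = 329.7·(91.97 − 60)^(-0.1332) = 329.7·31.97^(-0.1332) = 329.7·0.63033 = 207.820.
Gain = 207.820 / 232.540 = 0.8937 → 0.894.

0.894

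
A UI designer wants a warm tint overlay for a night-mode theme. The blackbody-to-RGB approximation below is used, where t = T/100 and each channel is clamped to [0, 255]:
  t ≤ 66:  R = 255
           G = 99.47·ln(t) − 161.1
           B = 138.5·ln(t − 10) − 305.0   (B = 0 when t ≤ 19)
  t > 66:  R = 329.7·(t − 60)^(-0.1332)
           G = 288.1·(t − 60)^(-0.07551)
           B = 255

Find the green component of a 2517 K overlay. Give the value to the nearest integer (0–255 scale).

160

t = 2517/100 = 25.17; the t ≤ 66 branch applies.
G = 99.47·ln 25.17 − 161.1 = 99.47·3.2257 − 161.1 = 159.756.
Rounded: 160.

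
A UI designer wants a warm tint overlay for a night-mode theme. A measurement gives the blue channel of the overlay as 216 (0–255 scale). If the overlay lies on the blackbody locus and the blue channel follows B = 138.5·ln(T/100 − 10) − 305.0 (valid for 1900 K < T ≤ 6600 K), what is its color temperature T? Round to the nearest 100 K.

ln(t − 10) = (216 + 305.0) / 138.5 = 3.7617.
t − 10 = e^3.7617 = 43.023, so t = 53.023.
T = 100·t = 5302 K → 5300 K to the nearest 100 K.

5300 K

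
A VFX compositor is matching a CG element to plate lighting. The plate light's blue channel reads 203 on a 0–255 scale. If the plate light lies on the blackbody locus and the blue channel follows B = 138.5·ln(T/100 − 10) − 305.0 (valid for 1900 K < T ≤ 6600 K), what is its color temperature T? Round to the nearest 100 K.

4900 K

ln(t − 10) = (203 + 305.0) / 138.5 = 3.6679.
t − 10 = e^3.6679 = 39.168, so t = 49.168.
T = 100·t = 4917 K → 4900 K to the nearest 100 K.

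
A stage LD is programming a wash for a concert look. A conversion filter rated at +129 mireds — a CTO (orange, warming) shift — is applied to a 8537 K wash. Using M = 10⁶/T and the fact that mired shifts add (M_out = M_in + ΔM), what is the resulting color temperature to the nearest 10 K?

4060 K

M_in = 10⁶/8537 = 117.14 mireds.
M_out = 117.14 + (+129) = 246.14 mireds.
T_out = 10⁶/246.14 = 4062.8 K → 4060 K.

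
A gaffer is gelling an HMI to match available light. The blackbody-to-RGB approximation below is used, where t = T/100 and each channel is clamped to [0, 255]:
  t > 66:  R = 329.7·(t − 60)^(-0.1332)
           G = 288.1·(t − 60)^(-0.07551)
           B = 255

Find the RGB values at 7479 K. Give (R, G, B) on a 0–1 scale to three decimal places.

t = 7479/100 = 74.79; the t > 66 branch applies.
R = 329.7·(74.79 − 60)^(-0.1332) = 329.7·14.79^(-0.1332) = 329.7·0.69849 = 230.292.
G = 288.1·(74.79 − 60)^(-0.07551) = 288.1·14.79^(-0.07551) = 288.1·0.81594 = 235.071.
B = 255 by definition for t > 66.
Dividing each by 255: (0.9031, 0.9218, 1.0000) → (0.903, 0.922, 1.000).

(0.903, 0.922, 1.000)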